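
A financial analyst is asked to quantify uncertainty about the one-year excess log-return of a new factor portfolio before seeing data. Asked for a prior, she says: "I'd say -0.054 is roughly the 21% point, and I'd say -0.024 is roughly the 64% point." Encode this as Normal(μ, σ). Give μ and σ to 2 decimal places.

μ = -0.03, σ = 0.03

For Normal(μ,σ), the p-quantile is μ + z_p·σ. Here z_{0.21} = -0.8064, z_{0.64} = 0.3585.
So -0.054 = μ − 0.8064σ and -0.024 = μ + 0.3585σ.
Subtracting: σ = (-0.024 − -0.054)/(0.3585 − (-0.8064)) = 0.03.
Then μ = -0.054 − (-0.8064)·0.03 = -0.03.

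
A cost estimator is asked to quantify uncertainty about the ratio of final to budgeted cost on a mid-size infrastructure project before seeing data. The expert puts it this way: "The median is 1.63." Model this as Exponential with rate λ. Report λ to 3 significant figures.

Exponential median = ln 2 / λ, so λ = ln 2 / 1.63 = 0.425.

λ ≈ 0.425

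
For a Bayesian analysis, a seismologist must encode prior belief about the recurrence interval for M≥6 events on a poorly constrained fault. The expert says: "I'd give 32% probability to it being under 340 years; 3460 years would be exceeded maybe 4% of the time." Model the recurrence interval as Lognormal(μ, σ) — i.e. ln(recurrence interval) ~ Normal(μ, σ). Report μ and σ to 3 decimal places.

If T ~ Lognormal(μ,σ) then ln T ~ Normal(μ,σ), so the p-quantile of ln T is μ + z_p·σ.
ln(340) = 5.829 and ln(3460) = 8.149; z_{0.32} = -0.4677, z_{0.96} = 1.751.
σ = (8.149 − 5.829)/(1.751 − (-0.4677)) = 1.046.
μ = 5.829 − (-0.4677)·1.046 = 6.318.

μ ≈ 6.318, σ ≈ 1.046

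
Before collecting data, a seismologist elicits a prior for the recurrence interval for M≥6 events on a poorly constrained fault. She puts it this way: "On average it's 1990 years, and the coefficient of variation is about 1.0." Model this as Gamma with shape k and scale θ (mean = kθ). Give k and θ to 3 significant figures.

For Gamma(k, scale θ): mean = kθ, variance = kθ², so CV = 1/√k.
CV = 1.0, hence k = 1/CV² = 1.
Then θ = mean/k = 1990/1 = 1990.

k ≈ 1, θ ≈ 1990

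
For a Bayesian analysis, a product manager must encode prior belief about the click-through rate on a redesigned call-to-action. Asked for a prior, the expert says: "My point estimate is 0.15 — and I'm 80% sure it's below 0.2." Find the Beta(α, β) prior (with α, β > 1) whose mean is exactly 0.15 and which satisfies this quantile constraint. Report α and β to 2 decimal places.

α ≈ 4.82, β ≈ 27.30

With mean 0.15 fixed, write α = 0.15s, β = 0.85s where s = α+β.
Need P(θ < 0.2) = 0.8 under Beta(0.15s, 0.85s). Normal approximation: (q−m)/√(m(1−m)/s) ≈ z_{0.8} = 0.842, so s ≈ 0.15·0.85·(0.842)²/(0.2−0.15)² = 36.1.
At s = 36.1: P(θ<0.2) ≈ 0.811. Adjusting to match 0.8 gives s ≈ 32.12.
So α = 0.15·32.12 ≈ 4.82, β = 0.85·32.12 ≈ 27.30.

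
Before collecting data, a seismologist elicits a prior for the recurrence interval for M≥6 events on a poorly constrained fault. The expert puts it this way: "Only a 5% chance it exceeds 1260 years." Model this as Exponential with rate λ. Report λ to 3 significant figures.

P(T > 1260.0) = e^(−λ·1260.0) = 0.05, so λ = −ln(0.05)/1260.0 = 0.00238.

λ ≈ 0.00238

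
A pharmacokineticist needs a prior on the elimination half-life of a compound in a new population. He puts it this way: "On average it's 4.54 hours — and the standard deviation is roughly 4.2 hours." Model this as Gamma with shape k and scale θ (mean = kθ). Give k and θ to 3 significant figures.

k ≈ 1.17, θ ≈ 3.89

For Gamma(k, scale θ): mean = kθ, variance = kθ², so CV = 1/√k.
CV = SD/mean = 4.2/4.54 = 0.9251, hence k = 1/CV² = 1.17.
Then θ = mean/k = 4.54/1.17 = 3.89.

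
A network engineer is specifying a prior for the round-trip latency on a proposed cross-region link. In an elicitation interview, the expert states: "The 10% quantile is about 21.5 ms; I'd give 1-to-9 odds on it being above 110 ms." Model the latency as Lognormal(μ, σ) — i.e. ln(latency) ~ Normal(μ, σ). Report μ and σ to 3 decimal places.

If T ~ Lognormal(μ,σ) then ln T ~ Normal(μ,σ), so the p-quantile of ln T is μ + z_p·σ.
ln(21.5) = 3.068 and ln(110) = 4.7; z_{0.1} = -1.282, z_{0.9} = 1.282.
σ = (4.7 − 3.068)/(1.282 − (-1.282)) = 0.637.
μ = 3.068 − (-1.282)·0.637 = 3.884.

μ ≈ 3.884, σ ≈ 0.637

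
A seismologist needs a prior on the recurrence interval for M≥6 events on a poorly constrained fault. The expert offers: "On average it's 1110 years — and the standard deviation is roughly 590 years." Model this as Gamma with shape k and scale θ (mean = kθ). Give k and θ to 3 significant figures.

k ≈ 3.54, θ ≈ 314

For Gamma(k, scale θ): mean = kθ, variance = kθ², so CV = 1/√k.
CV = SD/mean = 590/1110 = 0.5315, hence k = 1/CV² = 3.54.
Then θ = mean/k = 1110/3.54 = 314.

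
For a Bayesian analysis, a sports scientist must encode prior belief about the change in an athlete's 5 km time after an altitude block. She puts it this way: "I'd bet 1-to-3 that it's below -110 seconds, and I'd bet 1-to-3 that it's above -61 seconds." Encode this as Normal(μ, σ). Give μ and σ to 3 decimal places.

μ = -85.500, σ = 36.324

For Normal(μ,σ), the p-quantile is μ + z_p·σ. Here z_{0.25} = -0.6745, z_{0.75} = 0.6745.
So -110 = μ − 0.6745σ and -61 = μ + 0.6745σ.
Subtracting: σ = (-61 − -110)/(0.6745 − (-0.6745)) = 36.324.
Then μ = -110 − (-0.6745)·36.324 = -85.500.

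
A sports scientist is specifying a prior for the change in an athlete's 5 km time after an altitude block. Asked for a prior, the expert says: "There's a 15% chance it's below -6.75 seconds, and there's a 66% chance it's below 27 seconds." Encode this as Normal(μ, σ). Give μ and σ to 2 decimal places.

μ = 17.39, σ = 23.29

The p-quantile of Normal(μ,σ) is μ + z_p·σ, with z_{0.15} = -1.036 and z_{0.66} = 0.4125.
Eliminate σ: μ = (z₂·x₁ − z₁·x₂)/(z₂ − z₁) = (0.4125·-6.75 − (-1.036)·27)/1.449 = 17.39.
Then σ = (x₂ − x₁)/(z₂ − z₁) = (27 − -6.75)/1.449 = 23.29.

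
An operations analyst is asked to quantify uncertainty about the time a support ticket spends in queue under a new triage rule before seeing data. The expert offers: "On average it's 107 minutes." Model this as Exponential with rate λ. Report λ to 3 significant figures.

λ ≈ 0.00935

Exponential mean = 1/λ, so λ = 1/107.0 = 0.00935.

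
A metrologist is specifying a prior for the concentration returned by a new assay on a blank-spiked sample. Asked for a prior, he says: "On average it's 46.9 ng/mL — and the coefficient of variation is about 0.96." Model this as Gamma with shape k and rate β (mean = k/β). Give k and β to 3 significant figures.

For Gamma(k, rate β): mean = k/β, variance = k/β², so CV = 1/√k.
CV = 0.96, hence k = 1/CV² = 1.09.
Then β = k/mean = 1.09/46.9 = 0.0231.

k ≈ 1.09, β ≈ 0.0231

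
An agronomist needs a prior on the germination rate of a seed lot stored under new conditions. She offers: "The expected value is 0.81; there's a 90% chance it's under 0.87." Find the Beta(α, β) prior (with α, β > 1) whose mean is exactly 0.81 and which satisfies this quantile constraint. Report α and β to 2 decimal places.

α ≈ 52.20, β ≈ 12.25

With mean 0.81 fixed, write α = 0.81s, β = 0.19s where s = α+β.
Need P(θ < 0.87) = 0.9 under Beta(0.81s, 0.19s). Normal approximation: (q−m)/√(m(1−m)/s) ≈ z_{0.9} = 1.28, so s ≈ 0.81·0.19·(1.28)²/(0.87−0.81)² = 70.2.
At s = 70.2: P(θ<0.87) ≈ 0.910. Adjusting to match 0.9 gives s ≈ 64.45.
So α = 0.81·64.45 ≈ 52.20, β = 0.19·64.45 ≈ 12.25.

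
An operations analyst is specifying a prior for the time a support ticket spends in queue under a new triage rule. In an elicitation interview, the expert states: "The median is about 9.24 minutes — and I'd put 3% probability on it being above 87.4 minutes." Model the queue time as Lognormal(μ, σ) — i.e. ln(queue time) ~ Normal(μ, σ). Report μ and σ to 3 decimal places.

If T ~ Lognormal(μ,σ) then ln T ~ Normal(μ,σ), so the p-quantile of ln T is μ + z_p·σ.
ln(9.24) = 2.224 and ln(87.4) = 4.47; z_{0.5} = 0, z_{0.97} = 1.881.
σ = (4.47 − 2.224)/(1.881 − (0)) = 1.195.
μ = 2.224 − (0)·1.195 = 2.224.

μ ≈ 2.224, σ ≈ 1.195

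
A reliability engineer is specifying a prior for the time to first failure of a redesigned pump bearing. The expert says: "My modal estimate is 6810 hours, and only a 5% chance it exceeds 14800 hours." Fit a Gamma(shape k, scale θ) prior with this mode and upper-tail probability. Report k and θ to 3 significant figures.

Gamma(k,θ) with k>1 has mode (k−1)θ, so θ = 6810/(k−1).
Need P(X < 14800) = 0.95 with θ tied to k this way. Start at k = 2, θ = 6810: P(X<14800) ≈ 0.639.
Too low — raise k to concentrate. Iterating converges to k ≈ 5.57.
Then θ = 6810/(5.57−1) ≈ 1490.

k ≈ 5.57, θ ≈ 1490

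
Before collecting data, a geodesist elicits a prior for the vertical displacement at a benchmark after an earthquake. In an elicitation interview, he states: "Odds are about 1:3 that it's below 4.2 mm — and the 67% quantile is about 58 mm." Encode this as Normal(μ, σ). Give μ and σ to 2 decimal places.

The p-quantile of Normal(μ,σ) is μ + z_p·σ, with z_{0.25} = -0.6745 and z_{0.67} = 0.4399.
Eliminate σ: μ = (z₂·x₁ − z₁·x₂)/(z₂ − z₁) = (0.4399·4.2 − (-0.6745)·58)/1.114 = 36.76.
Then σ = (x₂ − x₁)/(z₂ − z₁) = (58 − 4.2)/1.114 = 48.28.

μ = 36.76, σ = 48.28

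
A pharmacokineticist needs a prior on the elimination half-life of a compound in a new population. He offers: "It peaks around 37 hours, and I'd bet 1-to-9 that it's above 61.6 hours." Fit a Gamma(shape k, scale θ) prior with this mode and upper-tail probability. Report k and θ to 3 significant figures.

Gamma(k,θ) with k>1 has mode (k−1)θ, so θ = 37/(k−1).
Need P(X < 61.6) = 0.9 with θ tied to k this way. Start at k = 2, θ = 37: P(X<61.6) ≈ 0.496.
Too low — raise k to concentrate. Iterating converges to k ≈ 8.27.
Then θ = 37/(8.27−1) ≈ 5.09.

k ≈ 8.27, θ ≈ 5.09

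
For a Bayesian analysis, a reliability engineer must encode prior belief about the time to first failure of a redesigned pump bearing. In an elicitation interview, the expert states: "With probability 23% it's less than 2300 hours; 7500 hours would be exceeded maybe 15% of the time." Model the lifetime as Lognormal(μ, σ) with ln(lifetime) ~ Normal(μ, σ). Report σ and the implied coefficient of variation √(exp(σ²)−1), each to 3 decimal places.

σ ≈ 0.666, CV ≈ 0.747

If T ~ Lognormal(μ,σ) then ln T ~ Normal(μ,σ), so the p-quantile of ln T is μ + z_p·σ.
ln(2300) = 7.741 and ln(7500) = 8.923; z_{0.23} = -0.7388, z_{0.85} = 1.036.
σ = (8.923 − 7.741)/(1.036 − (-0.7388)) = 0.666.
μ = 7.741 − (-0.7388)·0.666 = 8.233.
CV = √(exp(σ²)−1) = √(exp(0.4433)−1) = 0.747.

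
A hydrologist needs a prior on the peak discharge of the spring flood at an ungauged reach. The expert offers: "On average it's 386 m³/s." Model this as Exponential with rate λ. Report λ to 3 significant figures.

Exponential mean = 1/λ, so λ = 1/386.0 = 0.00259.

λ ≈ 0.00259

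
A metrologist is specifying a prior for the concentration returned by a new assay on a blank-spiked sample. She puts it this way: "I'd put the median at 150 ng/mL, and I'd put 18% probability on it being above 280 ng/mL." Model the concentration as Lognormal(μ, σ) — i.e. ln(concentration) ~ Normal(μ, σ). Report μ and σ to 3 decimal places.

If T ~ Lognormal(μ,σ) then ln T ~ Normal(μ,σ), so the p-quantile of ln T is μ + z_p·σ.
ln(150) = 5.011 and ln(280) = 5.635; z_{0.5} = 0, z_{0.82} = 0.9154.
σ = (5.635 − 5.011)/(0.9154 − (0)) = 0.682.
μ = 5.011 − (0)·0.682 = 5.011.

μ ≈ 5.011, σ ≈ 0.682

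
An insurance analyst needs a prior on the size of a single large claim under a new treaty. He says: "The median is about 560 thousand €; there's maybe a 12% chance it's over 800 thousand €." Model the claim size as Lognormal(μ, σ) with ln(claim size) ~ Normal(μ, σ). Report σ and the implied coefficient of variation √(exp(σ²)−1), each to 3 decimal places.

σ ≈ 0.304, CV ≈ 0.311

If T ~ Lognormal(μ,σ) then ln T ~ Normal(μ,σ), so the p-quantile of ln T is μ + z_p·σ.
ln(560) = 6.328 and ln(800) = 6.685; z_{0.5} = 0, z_{0.88} = 1.175.
σ = (6.685 − 6.328)/(1.175 − (0)) = 0.304.
μ = 6.328 − (0)·0.304 = 6.328.
CV = √(exp(σ²)−1) = √(exp(0.0921)−1) = 0.311.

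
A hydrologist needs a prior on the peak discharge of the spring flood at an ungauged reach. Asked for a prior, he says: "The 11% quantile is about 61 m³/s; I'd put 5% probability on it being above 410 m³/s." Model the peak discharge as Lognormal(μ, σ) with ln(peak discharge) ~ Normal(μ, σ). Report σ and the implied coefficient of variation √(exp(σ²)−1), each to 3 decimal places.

If T ~ Lognormal(μ,σ) then ln T ~ Normal(μ,σ), so the p-quantile of ln T is μ + z_p·σ.
ln(61) = 4.111 and ln(410) = 6.016; z_{0.11} = -1.227, z_{0.95} = 1.645.
σ = (6.016 − 4.111)/(1.645 − (-1.227)) = 0.664.
μ = 4.111 − (-1.227)·0.664 = 4.925.
CV = √(exp(σ²)−1) = √(exp(0.4403)−1) = 0.744.

σ ≈ 0.664, CV ≈ 0.744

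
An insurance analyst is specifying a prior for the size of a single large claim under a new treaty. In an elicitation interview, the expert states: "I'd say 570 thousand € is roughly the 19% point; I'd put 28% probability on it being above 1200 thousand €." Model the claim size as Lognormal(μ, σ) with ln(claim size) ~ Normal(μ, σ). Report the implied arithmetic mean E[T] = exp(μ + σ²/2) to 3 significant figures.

E[T] ≈ 1020 thousand €

If T ~ Lognormal(μ,σ) then ln T ~ Normal(μ,σ), so the p-quantile of ln T is μ + z_p·σ.
ln(570) = 6.346 and ln(1200) = 7.09; z_{0.19} = -0.8779, z_{0.72} = 0.5828.
σ = (7.09 − 6.346)/(0.5828 − (-0.8779)) = 0.510.
μ = 6.346 − (-0.8779)·0.510 = 6.793.
E[T] = exp(μ + σ²/2) = exp(6.793 + 0.1299) = 1020 thousand €.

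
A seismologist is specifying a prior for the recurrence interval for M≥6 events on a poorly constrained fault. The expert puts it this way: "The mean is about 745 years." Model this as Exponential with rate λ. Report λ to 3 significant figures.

λ ≈ 0.00134

Exponential mean = 1/λ, so λ = 1/745.0 = 0.00134.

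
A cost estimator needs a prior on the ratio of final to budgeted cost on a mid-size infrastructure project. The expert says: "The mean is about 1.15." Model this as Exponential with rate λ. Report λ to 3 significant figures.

λ ≈ 0.87

Exponential mean = 1/λ, so λ = 1/1.15 = 0.87.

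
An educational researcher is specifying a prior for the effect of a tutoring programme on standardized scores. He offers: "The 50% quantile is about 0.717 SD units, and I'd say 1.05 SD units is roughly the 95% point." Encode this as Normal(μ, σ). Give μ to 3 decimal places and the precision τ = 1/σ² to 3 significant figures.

μ = 0.717, τ = 24.4

The p-quantile of Normal(μ,σ) is μ + z_p·σ, with z_{0.5} = 0 and z_{0.95} = 1.645.
Eliminate σ: μ = (z₂·x₁ − z₁·x₂)/(z₂ − z₁) = (1.645·0.717 − (0)·1.05)/1.645 = 0.717.
Then σ = (x₂ − x₁)/(z₂ − z₁) = (1.05 − 0.717)/1.645 = 0.202.
Precision τ = 1/σ² = 1/0.2024² = 24.4.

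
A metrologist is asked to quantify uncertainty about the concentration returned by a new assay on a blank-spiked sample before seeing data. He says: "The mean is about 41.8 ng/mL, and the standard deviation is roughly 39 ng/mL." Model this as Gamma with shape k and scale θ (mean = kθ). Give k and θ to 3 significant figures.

For Gamma(k, scale θ): mean = kθ, variance = kθ², so CV = 1/√k.
CV = SD/mean = 39/41.8 = 0.933, hence k = 1/CV² = 1.15.
Then θ = mean/k = 41.8/1.15 = 36.4.

k ≈ 1.15, θ ≈ 36.4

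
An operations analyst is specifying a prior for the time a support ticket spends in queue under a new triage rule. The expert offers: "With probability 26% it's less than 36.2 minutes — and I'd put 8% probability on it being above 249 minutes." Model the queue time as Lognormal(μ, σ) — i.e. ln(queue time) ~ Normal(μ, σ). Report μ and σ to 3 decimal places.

μ ≈ 4.195, σ ≈ 0.941

If T ~ Lognormal(μ,σ) then ln T ~ Normal(μ,σ), so the p-quantile of ln T is μ + z_p·σ.
ln(36.2) = 3.589 and ln(249) = 5.517; z_{0.26} = -0.6433, z_{0.92} = 1.405.
σ = (5.517 − 3.589)/(1.405 − (-0.6433)) = 0.941.
μ = 3.589 − (-0.6433)·0.941 = 4.195.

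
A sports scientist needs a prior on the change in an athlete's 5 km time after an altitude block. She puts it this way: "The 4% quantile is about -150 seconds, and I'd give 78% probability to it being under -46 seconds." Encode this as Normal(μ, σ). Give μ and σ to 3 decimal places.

The p-quantile of Normal(μ,σ) is μ + z_p·σ, with z_{0.04} = -1.751 and z_{0.78} = 0.7722.
Eliminate σ: μ = (z₂·x₁ − z₁·x₂)/(z₂ − z₁) = (0.7722·-150 − (-1.751)·-46)/2.523 = -77.832.
Then σ = (x₂ − x₁)/(z₂ − z₁) = (-46 − -150)/2.523 = 41.223.

μ = -77.832, σ = 41.223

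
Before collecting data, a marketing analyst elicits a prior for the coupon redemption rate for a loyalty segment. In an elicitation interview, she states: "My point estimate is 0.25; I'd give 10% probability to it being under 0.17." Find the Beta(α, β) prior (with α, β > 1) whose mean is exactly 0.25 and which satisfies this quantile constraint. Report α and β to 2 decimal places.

α ≈ 11.13, β ≈ 33.40

With mean 0.25 fixed, write α = 0.25s, β = 0.75s where s = α+β.
Need P(θ < 0.17) = 0.1 under Beta(0.25s, 0.75s). Normal approximation: (q−m)/√(m(1−m)/s) ≈ z_{0.1} = -1.28, so s ≈ 0.25·0.75·(-1.28)²/(0.17−0.25)² = 48.1.
At s = 48.1: P(θ<0.17) ≈ 0.091. Adjusting to match 0.1 gives s ≈ 44.53.
So α = 0.25·44.53 ≈ 11.13, β = 0.75·44.53 ≈ 33.40.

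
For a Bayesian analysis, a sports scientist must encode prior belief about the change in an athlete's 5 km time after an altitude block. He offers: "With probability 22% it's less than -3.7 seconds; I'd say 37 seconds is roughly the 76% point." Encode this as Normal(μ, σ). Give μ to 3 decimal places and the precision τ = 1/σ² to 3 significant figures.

The p-quantile of Normal(μ,σ) is μ + z_p·σ, with z_{0.22} = -0.7722 and z_{0.76} = 0.7063.
Eliminate σ: μ = (z₂·x₁ − z₁·x₂)/(z₂ − z₁) = (0.7063·-3.7 − (-0.7722)·37)/1.478 = 17.557.
Then σ = (x₂ − x₁)/(z₂ − z₁) = (37 − -3.7)/1.478 = 27.528.
Precision τ = 1/σ² = 1/27.53² = 0.00132.

μ = 17.557, τ = 0.00132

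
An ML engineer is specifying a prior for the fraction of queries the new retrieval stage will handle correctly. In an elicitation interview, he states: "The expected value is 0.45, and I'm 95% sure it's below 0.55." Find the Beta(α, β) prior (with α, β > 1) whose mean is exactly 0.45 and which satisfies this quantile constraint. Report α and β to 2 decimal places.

α ≈ 30.26, β ≈ 36.98

With mean 0.45 fixed, write α = 0.45s, β = 0.55s where s = α+β.
Need P(θ < 0.55) = 0.95 under Beta(0.45s, 0.55s). Normal approximation: (q−m)/√(m(1−m)/s) ≈ z_{0.95} = 1.64, so s ≈ 0.45·0.55·(1.64)²/(0.55−0.45)² = 67.0.
At s = 67.0: P(θ<0.55) ≈ 0.950. Adjusting to match 0.95 gives s ≈ 67.24.
So α = 0.45·67.24 ≈ 30.26, β = 0.55·67.24 ≈ 36.98.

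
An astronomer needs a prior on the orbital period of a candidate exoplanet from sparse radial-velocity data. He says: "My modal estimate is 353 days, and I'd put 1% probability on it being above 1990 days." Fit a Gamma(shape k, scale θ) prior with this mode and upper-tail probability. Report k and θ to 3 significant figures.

Gamma(k,θ) with k>1 has mode (k−1)θ, so θ = 353/(k−1).
Need P(X < 1990) = 0.99 with θ tied to k this way. Start at k = 2, θ = 353: P(X<1990) ≈ 0.976.
Too low — raise k to concentrate. Iterating converges to k ≈ 2.26.
Then θ = 353/(2.26−1) ≈ 279.

k ≈ 2.26, θ ≈ 279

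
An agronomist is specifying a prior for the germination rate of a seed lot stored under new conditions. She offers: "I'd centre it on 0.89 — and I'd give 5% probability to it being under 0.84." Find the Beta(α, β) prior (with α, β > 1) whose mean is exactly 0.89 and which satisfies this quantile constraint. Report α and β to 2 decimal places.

α ≈ 107.72, β ≈ 13.31

With mean 0.89 fixed, write α = 0.89s, β = 0.11s where s = α+β.
Need P(θ < 0.84) = 0.05 under Beta(0.89s, 0.11s). Normal approximation: (q−m)/√(m(1−m)/s) ≈ z_{0.05} = -1.64, so s ≈ 0.89·0.11·(-1.64)²/(0.84−0.89)² = 105.9.
At s = 105.9: P(θ<0.84) ≈ 0.061. Adjusting to match 0.05 gives s ≈ 121.04.
So α = 0.89·121.04 ≈ 107.72, β = 0.11·121.04 ≈ 13.31.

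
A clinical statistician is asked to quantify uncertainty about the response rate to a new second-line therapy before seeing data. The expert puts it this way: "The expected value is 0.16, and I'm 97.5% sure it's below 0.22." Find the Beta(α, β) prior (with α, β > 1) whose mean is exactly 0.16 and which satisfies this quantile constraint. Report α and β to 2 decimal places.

With mean 0.16 fixed, write α = 0.16s, β = 0.84s where s = α+β.
Need P(θ < 0.22) = 0.975 under Beta(0.16s, 0.84s). Normal approximation: (q−m)/√(m(1−m)/s) ≈ z_{0.975} = 1.96, so s ≈ 0.16·0.84·(1.96)²/(0.22−0.16)² = 143.4.
At s = 143.4: P(θ<0.22) ≈ 0.968. Adjusting to match 0.975 gives s ≈ 162.38.
So α = 0.16·162.38 ≈ 25.98, β = 0.84·162.38 ≈ 136.40.

α ≈ 25.98, β ≈ 136.40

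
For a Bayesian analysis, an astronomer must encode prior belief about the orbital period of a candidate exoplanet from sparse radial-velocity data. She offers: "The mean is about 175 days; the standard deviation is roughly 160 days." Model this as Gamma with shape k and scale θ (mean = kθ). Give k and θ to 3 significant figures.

k ≈ 1.2, θ ≈ 146

For Gamma(k, scale θ): mean = kθ, variance = kθ², so CV = 1/√k.
CV = SD/mean = 160/175 = 0.9143, hence k = 1/CV² = 1.2.
Then θ = mean/k = 175/1.2 = 146.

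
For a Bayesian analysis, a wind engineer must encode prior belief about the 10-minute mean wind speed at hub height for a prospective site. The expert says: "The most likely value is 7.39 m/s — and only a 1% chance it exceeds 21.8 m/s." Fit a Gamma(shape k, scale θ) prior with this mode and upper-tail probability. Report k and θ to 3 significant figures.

k ≈ 4.86, θ ≈ 1.91

Gamma(k,θ) with k>1 has mode (k−1)θ, so θ = 7.39/(k−1).
Need P(X < 21.8) = 0.99 with θ tied to k this way. Start at k = 2, θ = 7.39: P(X<21.8) ≈ 0.793.
Too low — raise k to concentrate. Iterating converges to k ≈ 4.86.
Then θ = 7.39/(4.86−1) ≈ 1.91.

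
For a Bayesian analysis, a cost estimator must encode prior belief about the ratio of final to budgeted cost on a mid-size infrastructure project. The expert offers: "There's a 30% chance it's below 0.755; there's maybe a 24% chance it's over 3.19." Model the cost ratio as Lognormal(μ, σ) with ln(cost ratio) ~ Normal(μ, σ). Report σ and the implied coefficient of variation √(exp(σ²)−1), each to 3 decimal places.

σ ≈ 1.171, CV ≈ 1.715

If T ~ Lognormal(μ,σ) then ln T ~ Normal(μ,σ), so the p-quantile of ln T is μ + z_p·σ.
ln(0.755) = -0.281 and ln(3.19) = 1.16; z_{0.3} = -0.5244, z_{0.76} = 0.7063.
σ = (1.16 − -0.281)/(0.7063 − (-0.5244)) = 1.171.
μ = -0.281 − (-0.5244)·1.171 = 0.333.
CV = √(exp(σ²)−1) = √(exp(1.3711)−1) = 1.715.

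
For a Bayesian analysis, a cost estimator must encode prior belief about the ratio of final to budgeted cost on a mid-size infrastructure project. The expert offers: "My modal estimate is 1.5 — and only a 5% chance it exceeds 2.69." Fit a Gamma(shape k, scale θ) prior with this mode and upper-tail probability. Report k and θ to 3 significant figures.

Gamma(k,θ) with k>1 has mode (k−1)θ, so θ = 1.5/(k−1).
Need P(X < 2.69) = 0.95 with θ tied to k this way. Start at k = 2, θ = 1.5: P(X<2.69) ≈ 0.535.
Too low — raise k to concentrate. Iterating converges to k ≈ 9.17.
Then θ = 1.5/(9.17−1) ≈ 0.184.

k ≈ 9.17, θ ≈ 0.184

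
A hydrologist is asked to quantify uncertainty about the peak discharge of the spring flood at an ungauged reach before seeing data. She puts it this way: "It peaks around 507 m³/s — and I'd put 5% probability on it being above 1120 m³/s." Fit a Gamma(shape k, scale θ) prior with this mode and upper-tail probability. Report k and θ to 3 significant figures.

k ≈ 5.38, θ ≈ 116

Gamma(k,θ) with k>1 has mode (k−1)θ, so θ = 507/(k−1).
Need P(X < 1120) = 0.95 with θ tied to k this way. Start at k = 2, θ = 507: P(X<1120) ≈ 0.648.
Too low — raise k to concentrate. Iterating converges to k ≈ 5.38.
Then θ = 507/(5.38−1) ≈ 116.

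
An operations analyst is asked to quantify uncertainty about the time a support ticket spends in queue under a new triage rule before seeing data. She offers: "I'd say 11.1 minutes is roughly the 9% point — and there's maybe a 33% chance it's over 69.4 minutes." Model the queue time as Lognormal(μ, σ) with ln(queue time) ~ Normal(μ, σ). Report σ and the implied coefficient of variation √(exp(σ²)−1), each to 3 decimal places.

If T ~ Lognormal(μ,σ) then ln T ~ Normal(μ,σ), so the p-quantile of ln T is μ + z_p·σ.
ln(11.1) = 2.407 and ln(69.4) = 4.24; z_{0.09} = -1.341, z_{0.67} = 0.4399.
σ = (4.24 − 2.407)/(0.4399 − (-1.341)) = 1.029.
μ = 2.407 − (-1.341)·1.029 = 3.787.
CV = √(exp(σ²)−1) = √(exp(1.0596)−1) = 1.373.

σ ≈ 1.029, CV ≈ 1.373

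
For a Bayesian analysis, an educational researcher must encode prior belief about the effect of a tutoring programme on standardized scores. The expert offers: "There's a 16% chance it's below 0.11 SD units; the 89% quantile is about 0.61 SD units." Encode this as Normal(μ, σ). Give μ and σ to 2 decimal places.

For Normal(μ,σ), the p-quantile is μ + z_p·σ. Here z_{0.16} = -0.9945, z_{0.89} = 1.227.
So 0.11 = μ − 0.9945σ and 0.61 = μ + 1.227σ.
Subtracting: σ = (0.61 − 0.11)/(1.227 − (-0.9945)) = 0.23.
Then μ = 0.11 − (-0.9945)·0.23 = 0.33.

μ = 0.33, σ = 0.23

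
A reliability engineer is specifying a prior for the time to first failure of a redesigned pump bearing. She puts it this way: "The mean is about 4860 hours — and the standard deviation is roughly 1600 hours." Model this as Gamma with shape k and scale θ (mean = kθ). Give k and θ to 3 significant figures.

For Gamma(k, scale θ): mean = kθ, variance = kθ², so CV = 1/√k.
CV = SD/mean = 1600/4860 = 0.3292, hence k = 1/CV² = 9.23.
Then θ = mean/k = 4860/9.23 = 527.

k ≈ 9.23, θ ≈ 527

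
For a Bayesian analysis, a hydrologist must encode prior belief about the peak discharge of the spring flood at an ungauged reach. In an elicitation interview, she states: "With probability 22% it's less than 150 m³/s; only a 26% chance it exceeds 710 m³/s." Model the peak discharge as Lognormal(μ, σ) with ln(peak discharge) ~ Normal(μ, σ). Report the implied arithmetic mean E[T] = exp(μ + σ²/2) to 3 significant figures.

E[T] ≈ 640 m³/s

If T ~ Lognormal(μ,σ) then ln T ~ Normal(μ,σ), so the p-quantile of ln T is μ + z_p·σ.
ln(150) = 5.011 and ln(710) = 6.565; z_{0.22} = -0.7722, z_{0.74} = 0.6433.
σ = (6.565 − 5.011)/(0.6433 − (-0.7722)) = 1.098.
μ = 5.011 − (-0.7722)·1.098 = 5.859.
E[T] = exp(μ + σ²/2) = exp(5.859 + 0.6031) = 640 m³/s.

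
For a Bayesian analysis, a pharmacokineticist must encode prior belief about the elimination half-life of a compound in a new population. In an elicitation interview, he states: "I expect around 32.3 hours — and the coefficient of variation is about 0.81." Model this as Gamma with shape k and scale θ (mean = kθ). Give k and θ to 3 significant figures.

For Gamma(k, scale θ): mean = kθ, variance = kθ², so CV = 1/√k.
CV = 0.81, hence k = 1/CV² = 1.52.
Then θ = mean/k = 32.3/1.52 = 21.2.

k ≈ 1.52, θ ≈ 21.2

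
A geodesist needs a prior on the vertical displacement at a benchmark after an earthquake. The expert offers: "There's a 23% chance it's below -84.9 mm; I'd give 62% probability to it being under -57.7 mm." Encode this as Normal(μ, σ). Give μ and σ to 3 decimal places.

μ = -65.656, σ = 26.045

The p-quantile of Normal(μ,σ) is μ + z_p·σ, with z_{0.23} = -0.7388 and z_{0.62} = 0.3055.
Eliminate σ: μ = (z₂·x₁ − z₁·x₂)/(z₂ − z₁) = (0.3055·-84.9 − (-0.7388)·-57.7)/1.044 = -65.656.
Then σ = (x₂ − x₁)/(z₂ − z₁) = (-57.7 − -84.9)/1.044 = 26.045.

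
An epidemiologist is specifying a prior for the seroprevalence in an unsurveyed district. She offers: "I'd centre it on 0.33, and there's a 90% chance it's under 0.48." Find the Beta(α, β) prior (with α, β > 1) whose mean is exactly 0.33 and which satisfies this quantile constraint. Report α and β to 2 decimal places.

α ≈ 5.51, β ≈ 11.19

With mean 0.33 fixed, write α = 0.33s, β = 0.67s where s = α+β.
Need P(θ < 0.48) = 0.9 under Beta(0.33s, 0.67s). Normal approximation: (q−m)/√(m(1−m)/s) ≈ z_{0.9} = 1.28, so s ≈ 0.33·0.67·(1.28)²/(0.48−0.33)² = 16.1.
At s = 16.1: P(θ<0.48) ≈ 0.896. Adjusting to match 0.9 gives s ≈ 16.70.
So α = 0.33·16.70 ≈ 5.51, β = 0.67·16.70 ≈ 11.19.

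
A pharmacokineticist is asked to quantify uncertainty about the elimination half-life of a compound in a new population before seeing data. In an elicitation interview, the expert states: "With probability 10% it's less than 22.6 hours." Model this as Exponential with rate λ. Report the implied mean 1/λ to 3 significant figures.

mean ≈ 215 hours

P(T < 22.6) = 1 − e^(−λ·22.6) = 0.1, so λ = −ln(1−0.1)/22.6 = −ln(0.9)/22.6 = 0.00466.
Mean = 1/λ = 215 hours.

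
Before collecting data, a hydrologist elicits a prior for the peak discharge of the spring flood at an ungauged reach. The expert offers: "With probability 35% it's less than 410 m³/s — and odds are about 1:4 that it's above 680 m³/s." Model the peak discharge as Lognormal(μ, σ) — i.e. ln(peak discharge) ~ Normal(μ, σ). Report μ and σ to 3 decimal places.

μ ≈ 6.175, σ ≈ 0.412

If T ~ Lognormal(μ,σ) then ln T ~ Normal(μ,σ), so the p-quantile of ln T is μ + z_p·σ.
ln(410) = 6.016 and ln(680) = 6.522; z_{0.35} = -0.3853, z_{0.8} = 0.8416.
σ = (6.522 − 6.016)/(0.8416 − (-0.3853)) = 0.412.
μ = 6.016 − (-0.3853)·0.412 = 6.175.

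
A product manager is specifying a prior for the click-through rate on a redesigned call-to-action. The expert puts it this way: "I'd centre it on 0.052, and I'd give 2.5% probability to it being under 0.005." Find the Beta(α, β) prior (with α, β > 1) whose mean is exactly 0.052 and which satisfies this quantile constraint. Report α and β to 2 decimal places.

α ≈ 1.71, β ≈ 31.09

With mean 0.052 fixed, write α = 0.052s, β = 0.948s where s = α+β.
Need P(θ < 0.005) = 0.025 under Beta(0.052s, 0.948s). Normal approximation: (q−m)/√(m(1−m)/s) ≈ z_{0.025} = -1.96, so s ≈ 0.052·0.948·(-1.96)²/(0.005−0.052)² = 85.7.
At s = 85.7: P(θ<0.005) ≈ 0.000. Adjusting to match 0.025 gives s ≈ 32.80.
So α = 0.052·32.80 ≈ 1.71, β = 0.948·32.80 ≈ 31.09.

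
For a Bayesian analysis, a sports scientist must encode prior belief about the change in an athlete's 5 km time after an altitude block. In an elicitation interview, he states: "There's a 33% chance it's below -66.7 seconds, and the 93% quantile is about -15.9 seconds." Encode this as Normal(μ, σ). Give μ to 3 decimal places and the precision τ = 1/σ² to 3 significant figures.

The p-quantile of Normal(μ,σ) is μ + z_p·σ, with z_{0.33} = -0.4399 and z_{0.93} = 1.476.
Eliminate σ: μ = (z₂·x₁ − z₁·x₂)/(z₂ − z₁) = (1.476·-66.7 − (-0.4399)·-15.9)/1.916 = -55.035.
Then σ = (x₂ − x₁)/(z₂ − z₁) = (-15.9 − -66.7)/1.916 = 26.518.
Precision τ = 1/σ² = 1/26.52² = 0.00142.

μ = -55.035, τ = 0.00142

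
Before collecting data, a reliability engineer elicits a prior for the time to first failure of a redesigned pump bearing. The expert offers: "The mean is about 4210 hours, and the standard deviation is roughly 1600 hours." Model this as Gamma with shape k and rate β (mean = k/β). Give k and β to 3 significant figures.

For Gamma(k, rate β): mean = k/β, variance = k/β², so CV = 1/√k.
CV = SD/mean = 1600/4210 = 0.38, hence k = 1/CV² = 6.92.
Then β = k/mean = 6.92/4210 = 0.00164.

k ≈ 6.92, β ≈ 0.00164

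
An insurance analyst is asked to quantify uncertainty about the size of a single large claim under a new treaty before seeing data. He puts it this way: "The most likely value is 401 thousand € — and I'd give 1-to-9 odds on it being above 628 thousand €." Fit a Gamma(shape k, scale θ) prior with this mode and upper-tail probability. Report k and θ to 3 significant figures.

Gamma(k,θ) with k>1 has mode (k−1)θ, so θ = 401/(k−1).
Need P(X < 628) = 0.9 with θ tied to k this way. Start at k = 2, θ = 401: P(X<628) ≈ 0.464.
Too low — raise k to concentrate. Iterating converges to k ≈ 10.3.
Then θ = 401/(10.3−1) ≈ 43.1.

k ≈ 10.3, θ ≈ 43.1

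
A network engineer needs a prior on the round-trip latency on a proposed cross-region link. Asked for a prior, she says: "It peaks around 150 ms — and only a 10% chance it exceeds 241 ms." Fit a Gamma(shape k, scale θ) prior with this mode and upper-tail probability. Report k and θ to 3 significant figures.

Gamma(k,θ) with k>1 has mode (k−1)θ, so θ = 150/(k−1).
Need P(X < 241) = 0.9 with θ tied to k this way. Start at k = 2, θ = 150: P(X<241) ≈ 0.477.
Too low — raise k to concentrate. Iterating converges to k ≈ 9.36.
Then θ = 150/(9.36−1) ≈ 17.9.

k ≈ 9.36, θ ≈ 17.9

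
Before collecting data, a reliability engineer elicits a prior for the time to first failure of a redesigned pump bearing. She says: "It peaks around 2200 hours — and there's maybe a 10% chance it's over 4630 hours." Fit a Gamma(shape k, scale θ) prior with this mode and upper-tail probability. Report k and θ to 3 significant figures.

k ≈ 4.47, θ ≈ 634

Gamma(k,θ) with k>1 has mode (k−1)θ, so θ = 2200/(k−1).
Need P(X < 4630) = 0.9 with θ tied to k this way. Start at k = 2, θ = 2200: P(X<4630) ≈ 0.622.
Too low — raise k to concentrate. Iterating converges to k ≈ 4.47.
Then θ = 2200/(4.47−1) ≈ 634.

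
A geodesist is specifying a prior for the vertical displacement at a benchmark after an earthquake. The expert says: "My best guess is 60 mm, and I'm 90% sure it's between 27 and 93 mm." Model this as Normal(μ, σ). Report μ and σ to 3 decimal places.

μ = 60.000, σ = 20.063

A symmetric 90% interval runs μ ± z·σ with z = 1.645.
Half-width = 33, so σ = 33/1.645 = 20.063.
μ is the stated best guess, 60.000.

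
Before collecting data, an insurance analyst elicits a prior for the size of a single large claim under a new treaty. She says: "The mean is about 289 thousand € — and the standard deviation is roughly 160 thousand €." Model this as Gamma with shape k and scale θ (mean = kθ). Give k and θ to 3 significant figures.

For Gamma(k, scale θ): mean = kθ, variance = kθ², so CV = 1/√k.
CV = SD/mean = 160/289 = 0.5536, hence k = 1/CV² = 3.26.
Then θ = mean/k = 289/3.26 = 88.6.

k ≈ 3.26, θ ≈ 88.6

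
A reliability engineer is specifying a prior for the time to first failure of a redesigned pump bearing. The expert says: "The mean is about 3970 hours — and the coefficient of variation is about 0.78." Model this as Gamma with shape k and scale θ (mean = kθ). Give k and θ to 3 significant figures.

k ≈ 1.64, θ ≈ 2420

For Gamma(k, scale θ): mean = kθ, variance = kθ², so CV = 1/√k.
CV = 0.78, hence k = 1/CV² = 1.64.
Then θ = mean/k = 3970/1.64 = 2420.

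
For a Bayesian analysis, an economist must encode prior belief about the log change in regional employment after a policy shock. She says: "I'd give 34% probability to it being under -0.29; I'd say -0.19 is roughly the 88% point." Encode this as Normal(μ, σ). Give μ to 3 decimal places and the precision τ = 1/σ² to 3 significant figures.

μ = -0.264, τ = 252

The p-quantile of Normal(μ,σ) is μ + z_p·σ, with z_{0.34} = -0.4125 and z_{0.88} = 1.175.
Eliminate σ: μ = (z₂·x₁ − z₁·x₂)/(z₂ − z₁) = (1.175·-0.29 − (-0.4125)·-0.19)/1.587 = -0.264.
Then σ = (x₂ − x₁)/(z₂ − z₁) = (-0.19 − -0.29)/1.587 = 0.063.
Precision τ = 1/σ² = 1/0.06299² = 252.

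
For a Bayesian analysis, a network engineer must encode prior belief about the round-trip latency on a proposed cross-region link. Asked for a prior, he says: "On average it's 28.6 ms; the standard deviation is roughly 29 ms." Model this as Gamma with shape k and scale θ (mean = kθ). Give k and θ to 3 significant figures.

For Gamma(k, scale θ): mean = kθ, variance = kθ², so CV = 1/√k.
CV = SD/mean = 29/28.6 = 1.014, hence k = 1/CV² = 0.973.
Then θ = mean/k = 28.6/0.973 = 29.4.

k ≈ 0.973, θ ≈ 29.4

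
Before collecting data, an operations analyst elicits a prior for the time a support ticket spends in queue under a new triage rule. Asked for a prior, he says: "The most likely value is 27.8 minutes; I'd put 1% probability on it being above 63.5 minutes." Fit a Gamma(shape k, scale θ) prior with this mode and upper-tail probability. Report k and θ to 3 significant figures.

Gamma(k,θ) with k>1 has mode (k−1)θ, so θ = 27.8/(k−1).
Need P(X < 63.5) = 0.99 with θ tied to k this way. Start at k = 2, θ = 27.8: P(X<63.5) ≈ 0.665.
Too low — raise k to concentrate. Iterating converges to k ≈ 8.01.
Then θ = 27.8/(8.01−1) ≈ 3.96.

k ≈ 8.01, θ ≈ 3.96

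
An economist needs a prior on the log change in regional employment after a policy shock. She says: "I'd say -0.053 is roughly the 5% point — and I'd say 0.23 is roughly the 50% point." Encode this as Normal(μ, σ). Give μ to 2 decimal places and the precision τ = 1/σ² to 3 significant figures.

μ = 0.23, τ = 33.8

The p-quantile of Normal(μ,σ) is μ + z_p·σ, with z_{0.05} = -1.645 and z_{0.5} = 0.
Eliminate σ: μ = (z₂·x₁ − z₁·x₂)/(z₂ − z₁) = (0·-0.053 − (-1.645)·0.23)/1.645 = 0.23.
Then σ = (x₂ − x₁)/(z₂ − z₁) = (0.23 − -0.053)/1.645 = 0.17.
Precision τ = 1/σ² = 1/0.1721² = 33.8.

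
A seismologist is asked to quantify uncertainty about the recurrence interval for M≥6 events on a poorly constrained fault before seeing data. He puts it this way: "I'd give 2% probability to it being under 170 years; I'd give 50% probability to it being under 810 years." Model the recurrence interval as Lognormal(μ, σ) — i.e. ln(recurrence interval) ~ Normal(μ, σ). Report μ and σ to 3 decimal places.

μ ≈ 6.697, σ ≈ 0.760

If T ~ Lognormal(μ,σ) then ln T ~ Normal(μ,σ), so the p-quantile of ln T is μ + z_p·σ.
ln(170) = 5.136 and ln(810) = 6.697; z_{0.02} = -2.054, z_{0.5} = 0.
σ = (6.697 − 5.136)/(0 − (-2.054)) = 0.760.
μ = 5.136 − (-2.054)·0.760 = 6.697.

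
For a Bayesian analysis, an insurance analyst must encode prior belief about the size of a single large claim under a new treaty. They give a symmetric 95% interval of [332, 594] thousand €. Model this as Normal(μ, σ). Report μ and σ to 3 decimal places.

μ = 463.000, σ = 66.838

A symmetric 95% interval runs μ ± z·σ with z = 1.96.
Half-width = 131, so σ = 131/1.96 = 66.838.
μ is the interval midpoint, 463.000.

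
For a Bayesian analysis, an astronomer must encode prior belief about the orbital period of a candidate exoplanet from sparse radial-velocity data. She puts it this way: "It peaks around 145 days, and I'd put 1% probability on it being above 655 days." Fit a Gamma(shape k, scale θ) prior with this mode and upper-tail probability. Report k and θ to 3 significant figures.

k ≈ 2.78, θ ≈ 81.6

Gamma(k,θ) with k>1 has mode (k−1)θ, so θ = 145/(k−1).
Need P(X < 655) = 0.99 with θ tied to k this way. Start at k = 2, θ = 145: P(X<655) ≈ 0.940.
Too low — raise k to concentrate. Iterating converges to k ≈ 2.78.
Then θ = 145/(2.78−1) ≈ 81.6.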